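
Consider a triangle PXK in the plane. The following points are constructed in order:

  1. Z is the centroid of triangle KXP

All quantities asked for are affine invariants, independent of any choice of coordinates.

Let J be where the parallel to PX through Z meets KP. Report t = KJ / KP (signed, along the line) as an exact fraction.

t = 2/3

Set P = (0, 0), X = (1, 0), K = (0, 1); any affine frame gives the same invariant.
1. Z is the centroid of triangle KXP ⇒ Z = (1/3, 1/3)
through Z parallel to PX: direction (1, 0); meets KP at J = (0, 1/3)
J = K + t·(P−K) with t = 2/3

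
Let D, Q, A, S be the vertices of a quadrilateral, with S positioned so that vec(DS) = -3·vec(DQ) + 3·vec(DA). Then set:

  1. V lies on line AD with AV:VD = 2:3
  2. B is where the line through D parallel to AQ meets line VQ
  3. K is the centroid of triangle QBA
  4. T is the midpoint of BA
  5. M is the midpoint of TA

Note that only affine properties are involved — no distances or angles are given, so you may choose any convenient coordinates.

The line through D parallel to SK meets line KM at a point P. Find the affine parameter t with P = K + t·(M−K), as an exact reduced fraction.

Set D = (0, 0), Q = (1, 0), A = (0, 1), S = (-3, 3); any affine frame gives the same invariant.
1. V lies on line AD with AV:VD = 2:3 ⇒ V = (0, 3/5)
2. B is where the line through D parallel to AQ meets line VQ ⇒ B = (-3/2, 3/2)
3. K is the centroid of triangle QBA ⇒ K = (-1/6, 5/6)
4. T is the midpoint of BA ⇒ T = (-3/4, 5/4)
5. M is the midpoint of TA ⇒ M = (-3/8, 9/8)
through D parallel to SK: direction (17/6, -13/6); meets KM at P = (17/18, -13/18)
P = K + t·(M−K) with t = -16/3

t = -16/3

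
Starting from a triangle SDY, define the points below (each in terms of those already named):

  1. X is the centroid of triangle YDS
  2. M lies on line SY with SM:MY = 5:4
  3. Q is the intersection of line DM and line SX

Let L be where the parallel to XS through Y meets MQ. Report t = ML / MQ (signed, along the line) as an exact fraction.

t = -4/5

Assign S = (0, 0), D = (1, 0), Y = (0, 1) — the answer is frame-independent, so this choice is without loss of generality.
1. X is the centroid of triangle YDS ⇒ X = (1/3, 1/3)
2. M lies on line SY with SM:MY = 5:4 ⇒ M = (0, 5/9)
3. Q is the intersection of line DM and line SX ⇒ Q = (5/14, 5/14)
through Y parallel to XS: direction (-1/3, -1/3); meets MQ at L = (-2/7, 5/7)
L = M + t·(Q−M) with t = -4/5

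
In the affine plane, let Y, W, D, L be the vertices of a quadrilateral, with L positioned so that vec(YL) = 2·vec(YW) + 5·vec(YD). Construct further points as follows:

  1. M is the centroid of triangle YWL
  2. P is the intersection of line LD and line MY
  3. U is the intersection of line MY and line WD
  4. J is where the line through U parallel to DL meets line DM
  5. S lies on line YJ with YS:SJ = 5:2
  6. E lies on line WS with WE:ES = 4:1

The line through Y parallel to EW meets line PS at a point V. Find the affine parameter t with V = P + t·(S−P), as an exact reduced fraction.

t = 239/289

Assign Y = (0, 0), W = (1, 0), D = (0, 1), L = (2, 5) — the answer is frame-independent, so this choice is without loss of generality.
1. M is the centroid of triangle YWL ⇒ M = (1, 5/3)
2. P is the intersection of line LD and line MY ⇒ P = (-3, -5)
3. U is the intersection of line MY and line WD ⇒ U = (3/8, 5/8)
4. J is where the line through U parallel to DL meets line DM ⇒ J = (27/32, 25/16)
5. S lies on line YJ with YS:SJ = 5:2 ⇒ S = (135/224, 125/112)
6. E lies on line WS with WE:ES = 4:1 ⇒ E = (191/280, 25/28)
through Y parallel to EW: direction (89/280, -25/28); meets PS at V = (-1335/64736, 1875/32368)
V = P + t·(S−P) with t = 239/289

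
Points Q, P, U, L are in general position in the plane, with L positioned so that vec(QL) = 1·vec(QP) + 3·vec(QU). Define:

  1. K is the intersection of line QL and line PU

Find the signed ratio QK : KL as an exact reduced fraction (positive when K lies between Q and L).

QK:KL = 1/3

Assign Q = (0, 0), P = (1, 0), U = (0, 1), L = (1, 3) — the answer is frame-independent, so this choice is without loss of generality.
1. K is the intersection of line QL and line PU ⇒ K = (1/4, 3/4)
K = Q + t·(L−Q) with t = 1/4, so QK:KL = t:(1−t) = 1/4:3/4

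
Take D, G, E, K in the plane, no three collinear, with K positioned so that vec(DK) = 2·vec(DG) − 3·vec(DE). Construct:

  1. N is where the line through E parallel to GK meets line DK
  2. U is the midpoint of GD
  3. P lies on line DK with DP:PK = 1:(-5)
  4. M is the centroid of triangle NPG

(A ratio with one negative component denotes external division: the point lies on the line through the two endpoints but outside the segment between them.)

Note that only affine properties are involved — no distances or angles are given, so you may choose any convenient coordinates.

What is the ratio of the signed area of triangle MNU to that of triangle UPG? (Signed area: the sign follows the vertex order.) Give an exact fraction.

[MNU]:[UPG] = -1/3

Assign D = (0, 0), G = (1, 0), E = (0, 1), K = (2, -3) — the answer is frame-independent, so this choice is without loss of generality.
1. N is where the line through E parallel to GK meets line DK ⇒ N = (2/3, -1)
2. U is the midpoint of GD ⇒ U = (1/2, 0)
3. P lies on line DK with DP:PK = 1:(-5) ⇒ P = (-1/2, 3/4)
4. M is the centroid of triangle NPG ⇒ M = (7/18, -1/12)
2·[MNU] = 1/8, 2·[UPG] = -3/8
[MNU]:[UPG] = 1/8:-3/8 = -1/3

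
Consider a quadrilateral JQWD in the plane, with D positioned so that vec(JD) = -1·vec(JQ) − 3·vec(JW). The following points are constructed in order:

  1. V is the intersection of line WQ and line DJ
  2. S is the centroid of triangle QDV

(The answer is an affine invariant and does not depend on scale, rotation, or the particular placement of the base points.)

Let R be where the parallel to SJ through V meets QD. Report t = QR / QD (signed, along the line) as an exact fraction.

t = 2/7

Assign J = (0, 0), Q = (1, 0), W = (0, 1), D = (-1, -3) — the answer is frame-independent, so this choice is without loss of generality.
1. V is the intersection of line WQ and line DJ ⇒ V = (1/4, 3/4)
2. S is the centroid of triangle QDV ⇒ S = (1/12, -3/4)
through V parallel to SJ: direction (-1/12, 3/4); meets QD at R = (3/7, -6/7)
R = Q + t·(D−Q) with t = 2/7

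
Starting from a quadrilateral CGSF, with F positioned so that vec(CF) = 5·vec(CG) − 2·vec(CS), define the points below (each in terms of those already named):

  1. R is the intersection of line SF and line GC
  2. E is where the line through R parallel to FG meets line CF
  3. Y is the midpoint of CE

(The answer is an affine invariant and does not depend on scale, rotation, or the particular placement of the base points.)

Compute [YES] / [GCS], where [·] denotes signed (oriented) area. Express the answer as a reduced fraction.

[YES]:[GCS] = -25/6

Work in coordinates with C = (0, 0), G = (1, 0), S = (0, 1), F = (5, -2).
1. R is the intersection of line SF and line GC ⇒ R = (5/3, 0)
2. E is where the line through R parallel to FG meets line CF ⇒ E = (25/3, -10/3)
3. Y is the midpoint of CE ⇒ Y = (25/6, -5/3)
2·[YES] = 25/6, 2·[GCS] = -1
[YES]:[GCS] = 25/6:-1 = -25/6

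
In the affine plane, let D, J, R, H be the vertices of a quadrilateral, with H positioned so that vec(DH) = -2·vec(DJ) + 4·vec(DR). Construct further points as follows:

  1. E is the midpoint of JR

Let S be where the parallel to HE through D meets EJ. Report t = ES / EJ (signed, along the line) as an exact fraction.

t = -6

Set D = (0, 0), J = (1, 0), R = (0, 1), H = (-2, 4); any affine frame gives the same invariant.
1. E is the midpoint of JR ⇒ E = (1/2, 1/2)
through D parallel to HE: direction (5/2, -7/2); meets EJ at S = (-5/2, 7/2)
S = E + t·(J−E) with t = -6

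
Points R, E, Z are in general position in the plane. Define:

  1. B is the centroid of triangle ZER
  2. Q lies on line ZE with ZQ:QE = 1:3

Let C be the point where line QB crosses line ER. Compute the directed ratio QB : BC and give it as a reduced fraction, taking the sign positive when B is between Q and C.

Assign R = (0, 0), E = (1, 0), Z = (0, 1) — the answer is frame-independent, so this choice is without loss of generality.
1. B is the centroid of triangle ZER ⇒ B = (1/3, 1/3)
2. Q lies on line ZE with ZQ:QE = 1:3 ⇒ Q = (1/4, 3/4)
line QB meets ER at C = (2/5, 0)
B = Q + t·(C−Q) with t = 5/9, so QB:BC = 5/9:4/9

QB:BC = 5/4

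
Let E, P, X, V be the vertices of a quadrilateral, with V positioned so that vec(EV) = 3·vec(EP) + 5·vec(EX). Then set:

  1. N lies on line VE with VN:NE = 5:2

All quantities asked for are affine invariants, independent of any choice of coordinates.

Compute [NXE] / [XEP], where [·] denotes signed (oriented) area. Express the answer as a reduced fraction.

Choose coordinates E = (0, 0), P = (1, 0), X = (0, 1), V = (3, 5).
1. N lies on line VE with VN:NE = 5:2 ⇒ N = (6/7, 10/7)
2·[NXE] = 6/7, 2·[XEP] = 1
[NXE]:[XEP] = 6/7:1 = 6/7

[NXE]:[XEP] = 6/7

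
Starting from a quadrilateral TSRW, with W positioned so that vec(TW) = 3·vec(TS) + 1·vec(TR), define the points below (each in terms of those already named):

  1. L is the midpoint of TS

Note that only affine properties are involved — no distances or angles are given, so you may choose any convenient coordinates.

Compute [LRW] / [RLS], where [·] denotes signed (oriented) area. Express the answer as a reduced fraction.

[LRW]:[RLS] = -6

Choose coordinates T = (0, 0), S = (1, 0), R = (0, 1), W = (3, 1).
1. L is the midpoint of TS ⇒ L = (1/2, 0)
2·[LRW] = -3, 2·[RLS] = 1/2
[LRW]:[RLS] = -3:1/2 = -6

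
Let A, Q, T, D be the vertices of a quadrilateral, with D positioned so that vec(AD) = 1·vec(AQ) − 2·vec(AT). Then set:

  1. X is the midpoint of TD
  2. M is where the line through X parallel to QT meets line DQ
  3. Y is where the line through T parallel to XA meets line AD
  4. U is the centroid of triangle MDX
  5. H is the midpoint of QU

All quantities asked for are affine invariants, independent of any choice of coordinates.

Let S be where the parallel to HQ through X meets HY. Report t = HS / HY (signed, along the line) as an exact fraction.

Assign A = (0, 0), Q = (1, 0), T = (0, 1), D = (1, -2) — the answer is frame-independent, so this choice is without loss of generality.
1. X is the midpoint of TD ⇒ X = (1/2, -1/2)
2. M is where the line through X parallel to QT meets line DQ ⇒ M = (1, -1)
3. Y is where the line through T parallel to XA meets line AD ⇒ Y = (-1, 2)
4. U is the centroid of triangle MDX ⇒ U = (5/6, -7/6)
5. H is the midpoint of QU ⇒ H = (11/12, -7/12)
through X parallel to HQ: direction (1/12, 7/12); meets HY at S = (107/192, -19/192)
S = H + t·(Y−H) with t = 3/16

t = 3/16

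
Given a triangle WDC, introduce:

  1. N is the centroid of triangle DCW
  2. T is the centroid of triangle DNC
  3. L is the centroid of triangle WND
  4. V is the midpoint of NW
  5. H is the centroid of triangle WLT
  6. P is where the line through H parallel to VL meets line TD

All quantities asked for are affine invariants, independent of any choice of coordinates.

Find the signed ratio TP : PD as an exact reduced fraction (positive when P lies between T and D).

Work in coordinates with W = (0, 0), D = (1, 0), C = (0, 1).
1. N is the centroid of triangle DCW ⇒ N = (1/3, 1/3)
2. T is the centroid of triangle DNC ⇒ T = (4/9, 4/9)
3. L is the centroid of triangle WND ⇒ L = (4/9, 1/9)
4. V is the midpoint of NW ⇒ V = (1/6, 1/6)
5. H is the centroid of triangle WLT ⇒ H = (8/27, 5/27)
6. P is where the line through H parallel to VL meets line TD ⇒ P = (25/27, 8/135)
P = T + t·(D−T) with t = 13/15, so TP:PD = t:(1−t) = 13/15:2/15

TP:PD = 13/2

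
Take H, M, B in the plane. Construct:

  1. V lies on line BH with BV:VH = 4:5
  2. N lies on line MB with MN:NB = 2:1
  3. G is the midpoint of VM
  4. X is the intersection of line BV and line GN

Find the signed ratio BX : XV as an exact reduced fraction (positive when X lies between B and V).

BX:XV = -1/2

Assign H = (0, 0), M = (1, 0), B = (0, 1) — the answer is frame-independent, so this choice is without loss of generality.
1. V lies on line BH with BV:VH = 4:5 ⇒ V = (0, 5/9)
2. N lies on line MB with MN:NB = 2:1 ⇒ N = (1/3, 2/3)
3. G is the midpoint of VM ⇒ G = (1/2, 5/18)
4. X is the intersection of line BV and line GN ⇒ X = (0, 13/9)
X = B + t·(V−B) with t = -1, so BX:XV = t:(1−t) = -1:2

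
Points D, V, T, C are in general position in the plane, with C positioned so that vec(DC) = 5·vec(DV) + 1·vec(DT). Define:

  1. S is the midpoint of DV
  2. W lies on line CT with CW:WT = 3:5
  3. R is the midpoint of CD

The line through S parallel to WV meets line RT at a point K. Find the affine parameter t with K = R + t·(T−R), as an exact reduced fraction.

t = 5/19

Choose coordinates D = (0, 0), V = (1, 0), T = (0, 1), C = (5, 1).
1. S is the midpoint of DV ⇒ S = (1/2, 0)
2. W lies on line CT with CW:WT = 3:5 ⇒ W = (25/8, 1)
3. R is the midpoint of CD ⇒ R = (5/2, 1/2)
through S parallel to WV: direction (-17/8, -1); meets RT at K = (35/19, 12/19)
K = R + t·(T−R) with t = 5/19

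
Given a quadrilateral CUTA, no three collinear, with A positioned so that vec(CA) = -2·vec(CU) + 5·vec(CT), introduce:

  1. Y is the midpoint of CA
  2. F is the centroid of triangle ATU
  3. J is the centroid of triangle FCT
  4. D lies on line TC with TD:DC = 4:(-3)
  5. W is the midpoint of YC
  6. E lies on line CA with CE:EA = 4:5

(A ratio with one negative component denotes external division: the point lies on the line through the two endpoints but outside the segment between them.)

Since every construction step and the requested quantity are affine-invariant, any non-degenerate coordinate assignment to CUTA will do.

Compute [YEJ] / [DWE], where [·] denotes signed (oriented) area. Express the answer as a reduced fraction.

Choose coordinates C = (0, 0), U = (1, 0), T = (0, 1), A = (-2, 5).
1. Y is the midpoint of CA ⇒ Y = (-1, 5/2)
2. F is the centroid of triangle ATU ⇒ F = (-1/3, 2)
3. J is the centroid of triangle FCT ⇒ J = (-1/9, 1)
4. D lies on line TC with TD:DC = 4:(-3) ⇒ D = (0, -3)
5. W is the midpoint of YC ⇒ W = (-1/2, 5/4)
6. E lies on line CA with CE:EA = 4:5 ⇒ E = (-8/9, 20/9)
2·[YEJ] = 13/162, 2·[DWE] = 7/6
[YEJ]:[DWE] = 13/162:7/6 = 13/189

[YEJ]:[DWE] = 13/189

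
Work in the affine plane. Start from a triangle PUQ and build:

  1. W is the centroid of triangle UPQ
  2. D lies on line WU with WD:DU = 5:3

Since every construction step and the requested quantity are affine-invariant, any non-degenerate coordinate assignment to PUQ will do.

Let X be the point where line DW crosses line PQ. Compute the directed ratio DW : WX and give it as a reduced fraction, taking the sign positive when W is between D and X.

DW:WX = 5/4

Assign P = (0, 0), U = (1, 0), Q = (0, 1) — the answer is frame-independent, so this choice is without loss of generality.
1. W is the centroid of triangle UPQ ⇒ W = (1/3, 1/3)
2. D lies on line WU with WD:DU = 5:3 ⇒ D = (3/4, 1/8)
line DW meets PQ at X = (0, 1/2)
W = D + t·(X−D) with t = 5/9, so DW:WX = 5/9:4/9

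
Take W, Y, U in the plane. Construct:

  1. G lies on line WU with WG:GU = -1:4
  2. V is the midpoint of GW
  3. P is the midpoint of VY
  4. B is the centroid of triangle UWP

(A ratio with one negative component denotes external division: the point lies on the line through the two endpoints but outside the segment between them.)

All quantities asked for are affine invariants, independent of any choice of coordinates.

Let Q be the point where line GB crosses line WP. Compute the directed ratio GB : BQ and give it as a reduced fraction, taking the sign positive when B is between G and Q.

Work in coordinates with W = (0, 0), Y = (1, 0), U = (0, 1).
1. G lies on line WU with WG:GU = -1:4 ⇒ G = (0, -1/3)
2. V is the midpoint of GW ⇒ V = (0, -1/6)
3. P is the midpoint of VY ⇒ P = (1/2, -1/12)
4. B is the centroid of triangle UWP ⇒ B = (1/6, 11/36)
line GB meets WP at Q = (1/12, -1/72)
B = G + t·(Q−G) with t = 2, so GB:BQ = 2:-1

GB:BQ = -2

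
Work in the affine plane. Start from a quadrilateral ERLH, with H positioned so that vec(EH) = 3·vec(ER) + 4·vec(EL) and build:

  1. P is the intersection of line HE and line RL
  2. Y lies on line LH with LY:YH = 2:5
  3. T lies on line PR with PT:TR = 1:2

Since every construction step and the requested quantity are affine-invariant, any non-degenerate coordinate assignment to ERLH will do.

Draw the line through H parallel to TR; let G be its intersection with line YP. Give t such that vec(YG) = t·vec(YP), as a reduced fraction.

t = -5/2

Set E = (0, 0), R = (1, 0), L = (0, 1), H = (3, 4); any affine frame gives the same invariant.
1. P is the intersection of line HE and line RL ⇒ P = (3/7, 4/7)
2. Y lies on line LH with LY:YH = 2:5 ⇒ Y = (6/7, 13/7)
3. T lies on line PR with PT:TR = 1:2 ⇒ T = (13/21, 8/21)
through H parallel to TR: direction (8/21, -8/21); meets YP at G = (27/14, 71/14)
G = Y + t·(P−Y) with t = -5/2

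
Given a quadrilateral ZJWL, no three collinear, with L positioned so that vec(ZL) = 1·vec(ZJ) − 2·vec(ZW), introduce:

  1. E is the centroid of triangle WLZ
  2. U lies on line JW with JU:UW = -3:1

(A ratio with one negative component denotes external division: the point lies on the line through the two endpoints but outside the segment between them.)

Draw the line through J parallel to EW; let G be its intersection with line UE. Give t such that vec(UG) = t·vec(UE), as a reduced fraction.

Assign Z = (0, 0), J = (1, 0), W = (0, 1), L = (1, -2) — the answer is frame-independent, so this choice is without loss of generality.
1. E is the centroid of triangle WLZ ⇒ E = (1/3, -1/3)
2. U lies on line JW with JU:UW = -3:1 ⇒ U = (-1/2, 3/2)
through J parallel to EW: direction (-1/3, 4/3); meets UE at G = (2, -4)
G = U + t·(E−U) with t = 3

t = 3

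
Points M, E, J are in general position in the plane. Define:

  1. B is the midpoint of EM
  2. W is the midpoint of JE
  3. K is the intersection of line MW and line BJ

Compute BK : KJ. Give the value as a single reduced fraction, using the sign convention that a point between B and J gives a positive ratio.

Set M = (0, 0), E = (1, 0), J = (0, 1); any affine frame gives the same invariant.
1. B is the midpoint of EM ⇒ B = (1/2, 0)
2. W is the midpoint of JE ⇒ W = (1/2, 1/2)
3. K is the intersection of line MW and line BJ ⇒ K = (1/3, 1/3)
K = B + t·(J−B) with t = 1/3, so BK:KJ = t:(1−t) = 1/3:2/3

BK:KJ = 1/2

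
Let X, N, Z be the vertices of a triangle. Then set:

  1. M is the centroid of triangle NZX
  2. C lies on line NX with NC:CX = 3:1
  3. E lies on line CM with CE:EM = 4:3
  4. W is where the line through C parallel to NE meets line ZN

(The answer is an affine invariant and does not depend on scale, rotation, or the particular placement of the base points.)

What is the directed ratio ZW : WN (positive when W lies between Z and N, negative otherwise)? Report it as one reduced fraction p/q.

Set X = (0, 0), N = (1, 0), Z = (0, 1); any affine frame gives the same invariant.
1. M is the centroid of triangle NZX ⇒ M = (1/3, 1/3)
2. C lies on line NX with NC:CX = 3:1 ⇒ C = (1/4, 0)
3. E lies on line CM with CE:EM = 4:3 ⇒ E = (25/84, 4/21)
4. W is where the line through C parallel to NE meets line ZN ⇒ W = (55/43, -12/43)
W = Z + t·(N−Z) with t = 55/43, so ZW:WN = t:(1−t) = 55/43:-12/43

ZW:WN = -55/12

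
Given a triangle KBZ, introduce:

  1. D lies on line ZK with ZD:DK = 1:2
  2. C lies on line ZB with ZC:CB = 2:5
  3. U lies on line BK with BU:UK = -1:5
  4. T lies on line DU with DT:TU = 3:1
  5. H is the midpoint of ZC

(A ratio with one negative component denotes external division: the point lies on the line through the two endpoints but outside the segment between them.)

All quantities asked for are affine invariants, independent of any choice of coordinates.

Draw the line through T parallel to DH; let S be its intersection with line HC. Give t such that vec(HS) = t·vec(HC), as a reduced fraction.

t = 21/4

Set K = (0, 0), B = (1, 0), Z = (0, 1); any affine frame gives the same invariant.
1. D lies on line ZK with ZD:DK = 1:2 ⇒ D = (0, 2/3)
2. C lies on line ZB with ZC:CB = 2:5 ⇒ C = (2/7, 5/7)
3. U lies on line BK with BU:UK = -1:5 ⇒ U = (5/4, 0)
4. T lies on line DU with DT:TU = 3:1 ⇒ T = (15/16, 1/6)
5. H is the midpoint of ZC ⇒ H = (1/7, 6/7)
through T parallel to DH: direction (1/7, 4/21); meets HC at S = (25/28, 3/28)
S = H + t·(C−H) with t = 21/4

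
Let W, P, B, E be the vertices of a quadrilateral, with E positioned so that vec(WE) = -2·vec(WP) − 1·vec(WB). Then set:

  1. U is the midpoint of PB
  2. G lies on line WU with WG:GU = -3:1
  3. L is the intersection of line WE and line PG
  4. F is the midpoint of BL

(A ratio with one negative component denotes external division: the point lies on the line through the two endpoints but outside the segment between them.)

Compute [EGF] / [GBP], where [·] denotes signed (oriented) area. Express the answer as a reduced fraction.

Assign W = (0, 0), P = (1, 0), B = (0, 1), E = (-2, -1) — the answer is frame-independent, so this choice is without loss of generality.
1. U is the midpoint of PB ⇒ U = (1/2, 1/2)
2. G lies on line WU with WG:GU = -3:1 ⇒ G = (3/4, 3/4)
3. L is the intersection of line WE and line PG ⇒ L = (6/7, 3/7)
4. F is the midpoint of BL ⇒ F = (3/7, 5/7)
2·[EGF] = 13/28, 2·[GBP] = 1/2
[EGF]:[GBP] = 13/28:1/2 = 13/14

[EGF]:[GBP] = 13/14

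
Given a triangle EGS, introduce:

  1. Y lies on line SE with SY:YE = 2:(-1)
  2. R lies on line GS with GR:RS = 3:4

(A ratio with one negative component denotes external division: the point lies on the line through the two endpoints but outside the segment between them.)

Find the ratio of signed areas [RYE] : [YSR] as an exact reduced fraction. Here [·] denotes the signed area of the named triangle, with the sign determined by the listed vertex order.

[RYE]:[YSR] = 1/2

Choose coordinates E = (0, 0), G = (1, 0), S = (0, 1).
1. Y lies on line SE with SY:YE = 2:(-1) ⇒ Y = (0, -1)
2. R lies on line GS with GR:RS = 3:4 ⇒ R = (4/7, 3/7)
2·[RYE] = -4/7, 2·[YSR] = -8/7
[RYE]:[YSR] = -4/7:-8/7 = 1/2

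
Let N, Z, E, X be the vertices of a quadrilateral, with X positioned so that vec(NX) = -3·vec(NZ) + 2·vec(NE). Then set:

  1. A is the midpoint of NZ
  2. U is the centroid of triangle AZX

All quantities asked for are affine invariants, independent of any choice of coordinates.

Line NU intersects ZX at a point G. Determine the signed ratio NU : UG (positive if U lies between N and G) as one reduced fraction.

NU:UG = 5

Choose coordinates N = (0, 0), Z = (1, 0), E = (0, 1), X = (-3, 2).
1. A is the midpoint of NZ ⇒ A = (1/2, 0)
2. U is the centroid of triangle AZX ⇒ U = (-1/2, 2/3)
line NU meets ZX at G = (-3/5, 4/5)
U = N + t·(G−N) with t = 5/6, so NU:UG = 5/6:1/6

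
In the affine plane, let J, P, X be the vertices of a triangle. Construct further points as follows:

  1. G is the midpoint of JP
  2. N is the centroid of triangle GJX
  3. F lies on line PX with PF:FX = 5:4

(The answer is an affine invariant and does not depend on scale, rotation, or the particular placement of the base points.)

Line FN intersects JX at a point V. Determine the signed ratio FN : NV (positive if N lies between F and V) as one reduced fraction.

Assign J = (0, 0), P = (1, 0), X = (0, 1) — the answer is frame-independent, so this choice is without loss of generality.
1. G is the midpoint of JP ⇒ G = (1/2, 0)
2. N is the centroid of triangle GJX ⇒ N = (1/6, 1/3)
3. F lies on line PX with PF:FX = 5:4 ⇒ F = (4/9, 5/9)
line FN meets JX at V = (0, 1/5)
N = F + t·(V−F) with t = 5/8, so FN:NV = 5/8:3/8

FN:NV = 5/3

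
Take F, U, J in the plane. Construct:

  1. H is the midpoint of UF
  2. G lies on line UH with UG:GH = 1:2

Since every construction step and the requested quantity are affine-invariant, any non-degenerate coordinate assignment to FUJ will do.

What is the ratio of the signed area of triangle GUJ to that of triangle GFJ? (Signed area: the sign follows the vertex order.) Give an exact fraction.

[GUJ]:[GFJ] = -1/5

Choose coordinates F = (0, 0), U = (1, 0), J = (0, 1).
1. H is the midpoint of UF ⇒ H = (1/2, 0)
2. G lies on line UH with UG:GH = 1:2 ⇒ G = (5/6, 0)
2·[GUJ] = 1/6, 2·[GFJ] = -5/6
[GUJ]:[GFJ] = 1/6:-5/6 = -1/5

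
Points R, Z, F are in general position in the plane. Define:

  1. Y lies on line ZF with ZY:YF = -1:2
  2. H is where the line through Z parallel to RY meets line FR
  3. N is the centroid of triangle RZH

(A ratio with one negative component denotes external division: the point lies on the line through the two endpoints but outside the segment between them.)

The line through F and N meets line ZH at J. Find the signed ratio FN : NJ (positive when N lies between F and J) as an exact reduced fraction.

Assign R = (0, 0), Z = (1, 0), F = (0, 1) — the answer is frame-independent, so this choice is without loss of generality.
1. Y lies on line ZF with ZY:YF = -1:2 ⇒ Y = (2, -1)
2. H is where the line through Z parallel to RY meets line FR ⇒ H = (0, 1/2)
3. N is the centroid of triangle RZH ⇒ N = (1/3, 1/6)
line FN meets ZH at J = (1/4, 3/8)
N = F + t·(J−F) with t = 4/3, so FN:NJ = 4/3:-1/3

FN:NJ = -4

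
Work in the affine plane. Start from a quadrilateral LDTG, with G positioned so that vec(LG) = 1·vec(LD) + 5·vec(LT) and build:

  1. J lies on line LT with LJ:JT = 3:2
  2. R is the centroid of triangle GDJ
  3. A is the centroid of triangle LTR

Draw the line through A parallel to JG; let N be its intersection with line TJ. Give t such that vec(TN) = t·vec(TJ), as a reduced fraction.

Choose coordinates L = (0, 0), D = (1, 0), T = (0, 1), G = (1, 5).
1. J lies on line LT with LJ:JT = 3:2 ⇒ J = (0, 3/5)
2. R is the centroid of triangle GDJ ⇒ R = (2/3, 28/15)
3. A is the centroid of triangle LTR ⇒ A = (2/9, 43/45)
through A parallel to JG: direction (1, 22/5); meets TJ at N = (0, -1/45)
N = T + t·(J−T) with t = 23/9

t = 23/9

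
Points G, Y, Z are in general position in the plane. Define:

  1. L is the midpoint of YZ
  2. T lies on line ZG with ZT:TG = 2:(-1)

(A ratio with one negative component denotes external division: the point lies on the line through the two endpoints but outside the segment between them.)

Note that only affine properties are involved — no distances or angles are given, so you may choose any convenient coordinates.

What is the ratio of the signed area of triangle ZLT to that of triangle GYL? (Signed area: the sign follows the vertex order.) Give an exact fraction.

[ZLT]:[GYL] = -2

Set G = (0, 0), Y = (1, 0), Z = (0, 1); any affine frame gives the same invariant.
1. L is the midpoint of YZ ⇒ L = (1/2, 1/2)
2. T lies on line ZG with ZT:TG = 2:(-1) ⇒ T = (0, -1)
2·[ZLT] = -1, 2·[GYL] = 1/2
[ZLT]:[GYL] = -1:1/2 = -2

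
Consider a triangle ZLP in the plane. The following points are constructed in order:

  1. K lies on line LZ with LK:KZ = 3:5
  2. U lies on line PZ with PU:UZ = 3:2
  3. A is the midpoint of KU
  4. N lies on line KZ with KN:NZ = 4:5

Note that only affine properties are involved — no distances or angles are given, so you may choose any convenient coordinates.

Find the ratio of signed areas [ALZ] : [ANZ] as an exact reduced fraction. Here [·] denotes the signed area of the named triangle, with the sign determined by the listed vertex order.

Choose coordinates Z = (0, 0), L = (1, 0), P = (0, 1).
1. K lies on line LZ with LK:KZ = 3:5 ⇒ K = (5/8, 0)
2. U lies on line PZ with PU:UZ = 3:2 ⇒ U = (0, 2/5)
3. A is the midpoint of KU ⇒ A = (5/16, 1/5)
4. N lies on line KZ with KN:NZ = 4:5 ⇒ N = (25/72, 0)
2·[ALZ] = -1/5, 2·[ANZ] = -5/72
[ALZ]:[ANZ] = -1/5:-5/72 = 72/25

[ALZ]:[ANZ] = 72/25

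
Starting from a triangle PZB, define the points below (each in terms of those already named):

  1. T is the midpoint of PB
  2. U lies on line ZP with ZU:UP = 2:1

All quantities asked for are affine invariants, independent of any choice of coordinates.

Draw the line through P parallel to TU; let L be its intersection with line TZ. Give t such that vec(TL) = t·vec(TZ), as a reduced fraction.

t = -1/2

Assign P = (0, 0), Z = (1, 0), B = (0, 1) — the answer is frame-independent, so this choice is without loss of generality.
1. T is the midpoint of PB ⇒ T = (0, 1/2)
2. U lies on line ZP with ZU:UP = 2:1 ⇒ U = (1/3, 0)
through P parallel to TU: direction (1/3, -1/2); meets TZ at L = (-1/2, 3/4)
L = T + t·(Z−T) with t = -1/2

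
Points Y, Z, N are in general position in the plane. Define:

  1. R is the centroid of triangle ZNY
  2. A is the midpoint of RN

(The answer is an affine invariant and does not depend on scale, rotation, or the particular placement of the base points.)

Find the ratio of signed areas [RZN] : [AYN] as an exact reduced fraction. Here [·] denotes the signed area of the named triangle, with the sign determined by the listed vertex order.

[RZN]:[AYN] = -2

Set Y = (0, 0), Z = (1, 0), N = (0, 1); any affine frame gives the same invariant.
1. R is the centroid of triangle ZNY ⇒ R = (1/3, 1/3)
2. A is the midpoint of RN ⇒ A = (1/6, 2/3)
2·[RZN] = 1/3, 2·[AYN] = -1/6
[RZN]:[AYN] = 1/3:-1/6 = -2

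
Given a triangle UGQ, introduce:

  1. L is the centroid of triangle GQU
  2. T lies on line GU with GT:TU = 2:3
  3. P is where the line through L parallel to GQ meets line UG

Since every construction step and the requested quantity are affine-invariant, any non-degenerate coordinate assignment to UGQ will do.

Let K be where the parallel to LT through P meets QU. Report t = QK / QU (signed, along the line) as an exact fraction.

t = 1/6

Assign U = (0, 0), G = (1, 0), Q = (0, 1) — the answer is frame-independent, so this choice is without loss of generality.
1. L is the centroid of triangle GQU ⇒ L = (1/3, 1/3)
2. T lies on line GU with GT:TU = 2:3 ⇒ T = (3/5, 0)
3. P is where the line through L parallel to GQ meets line UG ⇒ P = (2/3, 0)
through P parallel to LT: direction (4/15, -1/3); meets QU at K = (0, 5/6)
K = Q + t·(U−Q) with t = 1/6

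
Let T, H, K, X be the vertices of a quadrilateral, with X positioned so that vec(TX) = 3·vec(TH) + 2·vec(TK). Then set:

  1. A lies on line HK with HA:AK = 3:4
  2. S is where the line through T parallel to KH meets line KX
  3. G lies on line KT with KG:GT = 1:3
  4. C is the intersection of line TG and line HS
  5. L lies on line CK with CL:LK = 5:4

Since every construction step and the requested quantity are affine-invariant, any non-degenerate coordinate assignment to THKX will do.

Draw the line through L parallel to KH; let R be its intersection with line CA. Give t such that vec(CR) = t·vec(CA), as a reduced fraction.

t = 5/9

Work in coordinates with T = (0, 0), H = (1, 0), K = (0, 1), X = (3, 2).
1. A lies on line HK with HA:AK = 3:4 ⇒ A = (4/7, 3/7)
2. S is where the line through T parallel to KH meets line KX ⇒ S = (-3/4, 3/4)
3. G lies on line KT with KG:GT = 1:3 ⇒ G = (0, 3/4)
4. C is the intersection of line TG and line HS ⇒ C = (0, 3/7)
5. L lies on line CK with CL:LK = 5:4 ⇒ L = (0, 47/63)
through L parallel to KH: direction (1, -1); meets CA at R = (20/63, 3/7)
R = C + t·(A−C) with t = 5/9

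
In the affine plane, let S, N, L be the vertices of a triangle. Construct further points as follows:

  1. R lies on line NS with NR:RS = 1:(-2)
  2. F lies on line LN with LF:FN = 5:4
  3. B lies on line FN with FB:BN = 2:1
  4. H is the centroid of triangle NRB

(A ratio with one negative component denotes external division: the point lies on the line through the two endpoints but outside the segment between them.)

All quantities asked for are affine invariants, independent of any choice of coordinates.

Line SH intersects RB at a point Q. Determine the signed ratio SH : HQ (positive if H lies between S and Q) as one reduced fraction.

Work in coordinates with S = (0, 0), N = (1, 0), L = (0, 1).
1. R lies on line NS with NR:RS = 1:(-2) ⇒ R = (2, 0)
2. F lies on line LN with LF:FN = 5:4 ⇒ F = (5/9, 4/9)
3. B lies on line FN with FB:BN = 2:1 ⇒ B = (23/27, 4/27)
4. H is the centroid of triangle NRB ⇒ H = (104/81, 4/81)
line SH meets RB at Q = (208/135, 8/135)
H = S + t·(Q−S) with t = 5/6, so SH:HQ = 5/6:1/6

SH:HQ = 5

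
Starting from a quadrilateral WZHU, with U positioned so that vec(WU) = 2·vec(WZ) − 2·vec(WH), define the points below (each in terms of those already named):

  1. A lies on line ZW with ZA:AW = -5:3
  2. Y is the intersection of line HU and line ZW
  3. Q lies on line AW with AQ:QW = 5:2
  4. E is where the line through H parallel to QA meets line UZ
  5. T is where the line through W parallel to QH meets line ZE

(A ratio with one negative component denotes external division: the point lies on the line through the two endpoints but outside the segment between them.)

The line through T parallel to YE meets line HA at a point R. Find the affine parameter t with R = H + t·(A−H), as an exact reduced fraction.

t = -37/130

Work in coordinates with W = (0, 0), Z = (1, 0), H = (0, 1), U = (2, -2).
1. A lies on line ZW with ZA:AW = -5:3 ⇒ A = (-3/2, 0)
2. Y is the intersection of line HU and line ZW ⇒ Y = (2/3, 0)
3. Q lies on line AW with AQ:QW = 5:2 ⇒ Q = (-3/7, 0)
4. E is where the line through H parallel to QA meets line UZ ⇒ E = (1/2, 1)
5. T is where the line through W parallel to QH meets line ZE ⇒ T = (6/13, 14/13)
through T parallel to YE: direction (-1/6, 1); meets HA at R = (111/260, 167/130)
R = H + t·(A−H) with t = -37/130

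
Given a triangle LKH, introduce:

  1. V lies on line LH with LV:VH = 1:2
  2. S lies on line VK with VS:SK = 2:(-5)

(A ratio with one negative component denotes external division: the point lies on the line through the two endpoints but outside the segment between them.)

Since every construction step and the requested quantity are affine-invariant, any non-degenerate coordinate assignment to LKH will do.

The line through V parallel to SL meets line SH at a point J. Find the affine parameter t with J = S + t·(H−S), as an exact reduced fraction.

Assign L = (0, 0), K = (1, 0), H = (0, 1) — the answer is frame-independent, so this choice is without loss of generality.
1. V lies on line LH with LV:VH = 1:2 ⇒ V = (0, 1/3)
2. S lies on line VK with VS:SK = 2:(-5) ⇒ S = (-2/3, 5/9)
through V parallel to SL: direction (2/3, -5/9); meets SH at J = (-4/9, 19/27)
J = S + t·(H−S) with t = 1/3

t = 1/3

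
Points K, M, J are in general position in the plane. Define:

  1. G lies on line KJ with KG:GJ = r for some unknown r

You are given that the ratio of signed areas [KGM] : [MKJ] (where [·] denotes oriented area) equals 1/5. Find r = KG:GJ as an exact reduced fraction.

r = 1/4

Set K = (0, 0), M = (1, 0), J = (0, 1); any affine frame gives the same invariant.
1. With KG:GJ = r, write λ = r/(r+1) so G = K + λ·(J−K); G is affine-linear in λ
Every point depending on G is an affine combination of G and λ-independent points, so each such coordinate is linear in λ; the λ² term in each signed area is a multiple of (J−K)×(J−K) = 0, so 2·[KGM] and 2·[MKJ] are each linear in λ. Evaluating at λ=0 and λ=1:
  2·[KGM] = −λ,   2·[MKJ] = -1
So [KGM]:[MKJ] = (−λ) / (-1). Setting this equal to 1/5:
  −λ = 1/5·(-1)  ⇒  λ = 1/5
Then r = λ/(1−λ) = (1/5)/(4/5) = 1/4. Check: with r = 1/4, G = (0, 1/5) and [KGM]:[MKJ] = 1/5 as required.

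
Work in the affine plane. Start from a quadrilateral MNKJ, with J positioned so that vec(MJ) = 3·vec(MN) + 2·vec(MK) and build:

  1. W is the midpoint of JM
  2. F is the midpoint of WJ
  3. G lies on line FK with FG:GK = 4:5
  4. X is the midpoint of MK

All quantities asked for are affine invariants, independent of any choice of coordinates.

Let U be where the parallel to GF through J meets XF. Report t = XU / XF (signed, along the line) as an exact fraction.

Choose coordinates M = (0, 0), N = (1, 0), K = (0, 1), J = (3, 2).
1. W is the midpoint of JM ⇒ W = (3/2, 1)
2. F is the midpoint of WJ ⇒ F = (9/4, 3/2)
3. G lies on line FK with FG:GK = 4:5 ⇒ G = (5/4, 23/18)
4. X is the midpoint of MK ⇒ X = (0, 1/2)
through J parallel to GF: direction (1, 2/9); meets XF at U = (15/4, 13/6)
U = X + t·(F−X) with t = 5/3

t = 5/3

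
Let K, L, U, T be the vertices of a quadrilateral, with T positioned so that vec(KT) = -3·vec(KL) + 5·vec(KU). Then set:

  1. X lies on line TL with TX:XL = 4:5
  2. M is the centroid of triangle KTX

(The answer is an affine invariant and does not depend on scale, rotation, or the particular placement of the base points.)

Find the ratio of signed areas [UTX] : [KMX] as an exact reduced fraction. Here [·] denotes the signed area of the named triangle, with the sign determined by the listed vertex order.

Work in coordinates with K = (0, 0), L = (1, 0), U = (0, 1), T = (-3, 5).
1. X lies on line TL with TX:XL = 4:5 ⇒ X = (-11/9, 25/9)
2. M is the centroid of triangle KTX ⇒ M = (-38/27, 70/27)
2·[UTX] = -4/9, 2·[KMX] = -20/27
[UTX]:[KMX] = -4/9:-20/27 = 3/5

[UTX]:[KMX] = 3/5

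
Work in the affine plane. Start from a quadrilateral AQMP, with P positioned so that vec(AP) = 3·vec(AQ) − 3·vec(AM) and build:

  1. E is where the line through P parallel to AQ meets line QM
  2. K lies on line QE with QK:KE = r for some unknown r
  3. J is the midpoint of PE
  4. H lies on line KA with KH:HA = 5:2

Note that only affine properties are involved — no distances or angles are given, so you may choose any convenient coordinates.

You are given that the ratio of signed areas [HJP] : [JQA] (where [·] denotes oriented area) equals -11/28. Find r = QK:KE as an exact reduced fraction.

r = 3

Set A = (0, 0), Q = (1, 0), M = (0, 1), P = (3, -3); any affine frame gives the same invariant.
1. E is where the line through P parallel to AQ meets line QM ⇒ E = (4, -3)
2. With QK:KE = r, write λ = r/(r+1) so K = Q + λ·(E−Q); K is affine-linear in λ
3. J is the midpoint of PE ⇒ J = (7/2, -3)
4. H lies on line KA with KH:HA = 5:2 ⇒ H is an affine combination of earlier points and hence also affine-linear in λ
Every point depending on K is an affine combination of K and λ-independent points, so each such coordinate is linear in λ; the λ² term in each signed area is a multiple of (E−Q)×(E−Q) = 0, so 2·[HJP] and 2·[JQA] are each linear in λ. Evaluating at λ=0 and λ=1:
  2·[HJP] = 3/7·λ − 3/2,   2·[JQA] = 3
So [HJP]:[JQA] = (3/7·λ − 3/2) / (3). Setting this equal to -11/28:
  3/7·λ − 3/2 = -11/28·(3)  ⇒  λ = 3/4
Then r = λ/(1−λ) = (3/4)/(1/4) = 3. Check: with r = 3, K = (13/4, -9/4) and [HJP]:[JQA] = -11/28 as required.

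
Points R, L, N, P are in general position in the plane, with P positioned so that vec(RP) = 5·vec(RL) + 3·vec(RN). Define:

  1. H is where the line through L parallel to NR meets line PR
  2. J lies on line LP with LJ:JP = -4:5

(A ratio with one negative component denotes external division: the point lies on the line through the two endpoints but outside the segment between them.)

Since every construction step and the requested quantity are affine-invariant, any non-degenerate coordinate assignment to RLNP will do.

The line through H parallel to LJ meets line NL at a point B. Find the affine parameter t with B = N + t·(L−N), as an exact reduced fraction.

t = 23/35

Assign R = (0, 0), L = (1, 0), N = (0, 1), P = (5, 3) — the answer is frame-independent, so this choice is without loss of generality.
1. H is where the line through L parallel to NR meets line PR ⇒ H = (1, 3/5)
2. J lies on line LP with LJ:JP = -4:5 ⇒ J = (-15, -12)
through H parallel to LJ: direction (-16, -12); meets NL at B = (23/35, 12/35)
B = N + t·(L−N) with t = 23/35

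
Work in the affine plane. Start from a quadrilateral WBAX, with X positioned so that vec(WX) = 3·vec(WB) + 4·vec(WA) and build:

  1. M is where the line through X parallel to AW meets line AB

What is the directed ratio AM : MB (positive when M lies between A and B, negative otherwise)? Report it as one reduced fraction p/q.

Work in coordinates with W = (0, 0), B = (1, 0), A = (0, 1), X = (3, 4).
1. M is where the line through X parallel to AW meets line AB ⇒ M = (3, -2)
M = A + t·(B−A) with t = 3, so AM:MB = t:(1−t) = 3:-2

AM:MB = -3/2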